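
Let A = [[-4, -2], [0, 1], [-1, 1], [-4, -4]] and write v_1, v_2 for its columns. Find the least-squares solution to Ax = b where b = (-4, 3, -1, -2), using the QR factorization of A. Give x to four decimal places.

x = (0.6904, 0.0964)

q_1 = v_1/‖v_1‖ = (-4, 0, -1, -4)/5.7446 = (-0.6963, 0.0000, -0.1741, -0.6963).
r_{12} = q_1·v_2 = 4.0038.
u_2 = v_2 − 4.0038·q_1 = (0.7879, 1.0000, 1.6970, -1.2121).
‖u_2‖ = 2.4433, so q_2 = (0.3225, 0.4093, 0.6945, -0.4961).
Qᵀb = (4.3519, 0.2356).
Back-substitute: x_2 = 0.2356/2.4433 = 0.0964.
x_1 = (4.3519 − 4.0038·0.0964)/5.7446 = 0.6904.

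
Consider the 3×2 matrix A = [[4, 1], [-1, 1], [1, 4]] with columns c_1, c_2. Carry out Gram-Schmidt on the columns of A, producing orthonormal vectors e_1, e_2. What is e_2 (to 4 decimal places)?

e_2 = (-0.1421, 0.3553, 0.9239)

e_1 = c_1/‖c_1‖ = (4, -1, 1)/4.2426 = (0.9428, -0.2357, 0.2357).
r_{12} = e_1·c_2 = 1.6499.
u_2 = c_2 − 1.6499·e_1 = (-0.5556, 1.3889, 3.6111).
‖u_2‖ = 3.9087, so e_2 = (-0.1421, 0.3553, 0.9239).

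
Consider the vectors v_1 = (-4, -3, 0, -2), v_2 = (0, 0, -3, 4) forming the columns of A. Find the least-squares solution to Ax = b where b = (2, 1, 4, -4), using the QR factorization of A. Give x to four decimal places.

v_1 = (-4, -3, 0, -2); ‖v_1‖ = 5.3852, so q_1 = (-0.7428, -0.5571, 0.0000, -0.3714).
q_1·v_2 = (-0.7428)·0 + (-0.5571)·0 + 0.0000·(-3) + (-0.3714)·4 = -1.4856.
u_2 = v_2 + 1.4856·q_1 = (-1.1034, -0.8276, -3.0000, 3.4483).
‖u_2‖ = 4.7742, so q_2 = (-0.2311, -0.1733, -0.6284, 0.7223).
Qᵀb = (-0.5571, -6.0382).
Back-substitute: x_2 = -6.0382/4.7742 = -1.2648.
x_1 = (-0.5571 + 1.4856·(-1.2648))/5.3852 = -0.4523.

x = (-0.4523, -1.2648)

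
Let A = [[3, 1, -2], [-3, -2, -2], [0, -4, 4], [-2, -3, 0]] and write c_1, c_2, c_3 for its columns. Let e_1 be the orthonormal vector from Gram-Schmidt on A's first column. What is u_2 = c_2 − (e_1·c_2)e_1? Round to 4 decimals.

u_2 = (-1.0455, 0.0455, -4.0000, -1.6364)

c_1 = (3, -3, 0, -2); ‖c_1‖ = 4.6904, so e_1 = (0.6396, -0.6396, 0.0000, -0.4264).
e_1·c_2 = 0.6396·1 + (-0.6396)·(-2) + 0.0000·(-4) + (-0.4264)·(-3) = 3.1980.
u_2 = c_2 − 3.1980·e_1 = (-1.0455, 0.0455, -4.0000, -1.6364).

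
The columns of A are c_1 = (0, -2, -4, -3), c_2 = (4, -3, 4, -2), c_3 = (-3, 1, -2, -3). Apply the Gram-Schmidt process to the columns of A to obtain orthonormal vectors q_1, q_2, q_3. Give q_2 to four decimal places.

q_1 = c_1/‖c_1‖ = (0, -2, -4, -3)/5.3852 = (0.0000, -0.3714, -0.7428, -0.5571).
r_{12} = q_1·c_2 = -0.7428.
u_2 = c_2 + 0.7428·q_1 = (4.0000, -3.2759, 3.4483, -2.4138).
‖u_2‖ = 6.6670, so q_2 = (0.6000, -0.4914, 0.5172, -0.3621).

q_2 = (0.6000, -0.4914, 0.5172, -0.3621)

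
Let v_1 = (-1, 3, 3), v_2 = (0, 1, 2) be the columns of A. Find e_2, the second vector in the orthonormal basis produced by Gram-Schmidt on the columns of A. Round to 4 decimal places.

e_2 = (0.5518, -0.4905, 0.6745)

v_1 = (-1, 3, 3); ‖v_1‖ = 4.3589, so e_1 = (-0.2294, 0.6882, 0.6882).
e_1·v_2 = (-0.2294)·0 + 0.6882·1 + 0.6882·2 = 2.0647.
u_2 = v_2 − 2.0647·e_1 = (0.4737, -0.4211, 0.5789).
‖u_2‖ = 0.8584, so e_2 = (0.5518, -0.4905, 0.6745).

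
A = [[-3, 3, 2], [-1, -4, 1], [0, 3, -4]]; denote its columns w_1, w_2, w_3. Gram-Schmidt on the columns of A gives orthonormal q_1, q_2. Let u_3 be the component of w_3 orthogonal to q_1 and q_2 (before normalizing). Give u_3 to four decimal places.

w_1 = (-3, -1, 0); ‖w_1‖ = 3.1623, so q_1 = (-0.9487, -0.3162, 0.0000).
q_1·w_2 = (-0.9487)·3 + (-0.3162)·(-4) + 0.0000·3 = -1.5811.
u_2 = w_2 + 1.5811·q_1 = (1.5000, -4.5000, 3.0000).
‖u_2‖ = 5.6125, so q_2 = (0.2673, -0.8018, 0.5345).
q_1·w_3 = (-0.9487)·2 + (-0.3162)·1 + 0.0000·(-4) = -2.2136; q_2·w_3 = 0.2673·2 + (-0.8018)·1 + 0.5345·(-4) = -2.4054.
u_3 = w_3 + 2.2136·q_1 + 2.4054·q_2 = (0.5429, -1.6286, -2.7143).

u_3 = (0.5429, -1.6286, -2.7143)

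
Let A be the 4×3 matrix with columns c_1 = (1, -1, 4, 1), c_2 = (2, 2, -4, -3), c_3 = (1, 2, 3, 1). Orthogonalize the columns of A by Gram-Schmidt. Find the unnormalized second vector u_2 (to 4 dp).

u_2 = (3.0000, 1.0000, 0.0000, -2.0000)

e_1 = c_1/‖c_1‖ = (1, -1, 4, 1)/4.3589 = (0.2294, -0.2294, 0.9177, 0.2294).
r_{12} = e_1·c_2 = -4.3589.
u_2 = c_2 + 4.3589·e_1 = (3.0000, 1.0000, 0.0000, -2.0000).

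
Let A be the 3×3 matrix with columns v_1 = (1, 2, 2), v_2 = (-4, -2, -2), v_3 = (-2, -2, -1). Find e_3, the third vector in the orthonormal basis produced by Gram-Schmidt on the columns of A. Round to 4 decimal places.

e_3 = (0.0000, -0.7071, 0.7071)

e_1 = v_1/‖v_1‖ = (1, 2, 2)/3.0000 = (0.3333, 0.6667, 0.6667).
r_{12} = e_1·v_2 = -4.0000.
u_2 = v_2 + 4.0000·e_1 = (-2.6667, 0.6667, 0.6667).
‖u_2‖ = 2.8284, so e_2 = (-0.9428, 0.2357, 0.2357).
r_{13} = e_1·v_3 = -2.6667; r_{23} = e_2·v_3 = 1.1785.
u_3 = v_3 + 2.6667·e_1 − 1.1785·e_2 = (0.0000, -0.5000, 0.5000).
‖u_3‖ = 0.7071, so e_3 = (0.0000, -0.7071, 0.7071).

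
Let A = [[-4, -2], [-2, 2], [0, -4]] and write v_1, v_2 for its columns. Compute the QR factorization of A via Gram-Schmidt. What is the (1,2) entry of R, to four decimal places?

v_1 = (-4, -2, 0); ‖v_1‖ = 4.4721, so q_1 = (-0.8944, -0.4472, 0.0000).
r_{12} = q_1·v_2 = 0.8944.

r_{12} = 0.8944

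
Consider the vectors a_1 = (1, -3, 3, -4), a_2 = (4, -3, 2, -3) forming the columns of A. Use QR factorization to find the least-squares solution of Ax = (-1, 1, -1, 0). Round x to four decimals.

x = (0.0352, -0.2656)

q_1 = a_1/‖a_1‖ = (1, -3, 3, -4)/5.9161 = (0.1690, -0.5071, 0.5071, -0.6761).
r_{12} = q_1·a_2 = 5.2400.
u_2 = a_2 − 5.2400·q_1 = (3.1143, -0.3429, -0.6571, 0.5429).
‖u_2‖ = 3.2470, so q_2 = (0.9591, -0.1056, -0.2024, 0.1672).
Qᵀb = (-1.1832, -0.8623).
Back-substitute: x_2 = -0.8623/3.2470 = -0.2656.
x_1 = (-1.1832 − 5.2400·(-0.2656))/5.9161 = 0.0352.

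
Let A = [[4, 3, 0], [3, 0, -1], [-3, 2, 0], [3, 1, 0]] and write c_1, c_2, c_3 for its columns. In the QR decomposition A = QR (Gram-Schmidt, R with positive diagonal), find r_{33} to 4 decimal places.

q_1 = c_1/‖c_1‖ = (4, 3, -3, 3)/6.5574 = (0.6100, 0.4575, -0.4575, 0.4575).
r_{12} = q_1·c_2 = 1.3725.
u_2 = c_2 − 1.3725·q_1 = (2.1628, -0.6279, 2.6279, 0.3721).
‖u_2‖ = 3.4808, so q_2 = (0.6213, -0.1804, 0.7550, 0.1069).
r_{13} = q_1·c_3 = -0.4575; r_{23} = q_2·c_3 = 0.1804.
u_3 = c_3 + 0.4575·q_1 − 0.1804·q_2 = (0.1670, -0.7582, -0.3455, 0.1900).
r_{33} = ‖u_3‖ = 0.8707.

r_{33} = 0.8707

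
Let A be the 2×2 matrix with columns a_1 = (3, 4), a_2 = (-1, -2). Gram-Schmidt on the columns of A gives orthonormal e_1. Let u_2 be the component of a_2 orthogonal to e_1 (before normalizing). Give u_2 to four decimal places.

e_1 = a_1/‖a_1‖ = (3, 4)/5.0000 = (0.6000, 0.8000).
r_{12} = e_1·a_2 = -2.2000.
u_2 = a_2 + 2.2000·e_1 = (0.3200, -0.2400).

u_2 = (0.3200, -0.2400)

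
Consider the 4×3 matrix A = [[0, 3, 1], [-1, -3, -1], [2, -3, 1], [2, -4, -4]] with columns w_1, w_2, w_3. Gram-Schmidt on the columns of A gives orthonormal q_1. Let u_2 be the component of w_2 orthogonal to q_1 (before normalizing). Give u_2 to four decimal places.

u_2 = (3.0000, -4.2222, -0.5556, -1.5556)

w_1 = (0, -1, 2, 2); ‖w_1‖ = 3.0000, so q_1 = (0.0000, -0.3333, 0.6667, 0.6667).
q_1·w_2 = 0.0000·3 + (-0.3333)·(-3) + 0.6667·(-3) + 0.6667·(-4) = -3.6667.
u_2 = w_2 + 3.6667·q_1 = (3.0000, -4.2222, -0.5556, -1.5556).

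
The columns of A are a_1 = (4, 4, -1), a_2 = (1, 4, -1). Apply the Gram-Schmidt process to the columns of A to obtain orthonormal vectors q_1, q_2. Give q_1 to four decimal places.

q_1 = a_1/‖a_1‖ = (4, 4, -1)/5.7446 = (0.6963, 0.6963, -0.1741).

q_1 = (0.6963, 0.6963, -0.1741)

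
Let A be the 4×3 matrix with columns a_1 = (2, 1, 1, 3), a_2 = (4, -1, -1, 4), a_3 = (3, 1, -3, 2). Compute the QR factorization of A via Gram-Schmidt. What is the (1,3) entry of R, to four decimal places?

a_1 = (2, 1, 1, 3); ‖a_1‖ = 3.8730, so e_1 = (0.5164, 0.2582, 0.2582, 0.7746).
r_{13} = e_1·a_3 = 2.5820.

r_{13} = 2.5820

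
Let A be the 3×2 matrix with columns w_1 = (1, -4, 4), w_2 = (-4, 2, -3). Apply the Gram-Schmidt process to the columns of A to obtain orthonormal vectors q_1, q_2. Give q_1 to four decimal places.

w_1 = (1, -4, 4); ‖w_1‖ = 5.7446, so q_1 = (0.1741, -0.6963, 0.6963).

q_1 = (0.1741, -0.6963, 0.6963)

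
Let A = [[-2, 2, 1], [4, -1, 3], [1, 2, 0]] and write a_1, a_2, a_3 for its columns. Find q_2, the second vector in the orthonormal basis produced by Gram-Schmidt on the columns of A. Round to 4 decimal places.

q_2 = (0.5293, 0.0529, 0.8468)

q_1 = a_1/‖a_1‖ = (-2, 4, 1)/4.5826 = (-0.4364, 0.8729, 0.2182).
r_{12} = q_1·a_2 = -1.3093.
u_2 = a_2 + 1.3093·q_1 = (1.4286, 0.1429, 2.2857).
‖u_2‖ = 2.6992, so q_2 = (0.5293, 0.0529, 0.8468).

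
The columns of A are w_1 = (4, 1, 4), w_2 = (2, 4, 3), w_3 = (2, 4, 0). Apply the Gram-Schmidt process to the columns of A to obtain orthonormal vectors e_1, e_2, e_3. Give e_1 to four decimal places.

e_1 = (0.6963, 0.1741, 0.6963)

w_1 = (4, 1, 4); ‖w_1‖ = 5.7446, so e_1 = (0.6963, 0.1741, 0.6963).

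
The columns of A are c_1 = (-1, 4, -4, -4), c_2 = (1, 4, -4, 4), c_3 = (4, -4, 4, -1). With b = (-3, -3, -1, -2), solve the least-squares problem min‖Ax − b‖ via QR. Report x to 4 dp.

c_1 = (-1, 4, -4, -4); ‖c_1‖ = 7.0000, so q_1 = (-0.1429, 0.5714, -0.5714, -0.5714).
q_1·c_2 = (-0.1429)·1 + 0.5714·4 + (-0.5714)·(-4) + (-0.5714)·4 = 2.1429.
u_2 = c_2 − 2.1429·q_1 = (1.3061, 2.7755, -2.7755, 5.2245).
‖u_2‖ = 6.6639, so q_2 = (0.1960, 0.4165, -0.4165, 0.7840).
q_1·c_3 = (-0.1429)·4 + 0.5714·(-4) + (-0.5714)·4 + (-0.5714)·(-1) = -4.5714; q_2·c_3 = 0.1960·4 + 0.4165·(-4) + (-0.4165)·4 + 0.7840·(-1) = -3.3320.
u_3 = c_3 + 4.5714·q_1 + 3.3320·q_2 = (4.0000, 0.0000, 0.0000, -1.0000).
‖u_3‖ = 4.1231, so q_3 = (0.9701, 0.0000, 0.0000, -0.2425).
Qᵀb = (0.4286, -2.9890, -2.4254).
Back-substitute: x_3 = -2.4254/4.1231 = -0.5882.
x_2 = (-2.9890 + 3.3320·(-0.5882))/6.6639 = -0.7426.
x_1 = (0.4286 − 2.1429·(-0.7426) + 4.5714·(-0.5882))/7.0000 = -0.0956.

x = (-0.0956, -0.7426, -0.5882)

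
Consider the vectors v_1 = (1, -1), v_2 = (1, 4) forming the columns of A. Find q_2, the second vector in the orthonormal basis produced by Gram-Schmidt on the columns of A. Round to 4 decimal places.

q_2 = (0.7071, 0.7071)

v_1 = (1, -1); ‖v_1‖ = 1.4142, so q_1 = (0.7071, -0.7071).
q_1·v_2 = 0.7071·1 + (-0.7071)·4 = -2.1213.
u_2 = v_2 + 2.1213·q_1 = (2.5000, 2.5000).
‖u_2‖ = 3.5355, so q_2 = (0.7071, 0.7071).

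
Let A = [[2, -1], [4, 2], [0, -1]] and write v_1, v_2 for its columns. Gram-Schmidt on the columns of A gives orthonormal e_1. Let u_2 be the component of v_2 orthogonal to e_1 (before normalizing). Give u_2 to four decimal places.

u_2 = (-1.6000, 0.8000, -1.0000)

v_1 = (2, 4, 0); ‖v_1‖ = 4.4721, so e_1 = (0.4472, 0.8944, 0.0000).
e_1·v_2 = 0.4472·(-1) + 0.8944·2 + 0.0000·(-1) = 1.3416.
u_2 = v_2 − 1.3416·e_1 = (-1.6000, 0.8000, -1.0000).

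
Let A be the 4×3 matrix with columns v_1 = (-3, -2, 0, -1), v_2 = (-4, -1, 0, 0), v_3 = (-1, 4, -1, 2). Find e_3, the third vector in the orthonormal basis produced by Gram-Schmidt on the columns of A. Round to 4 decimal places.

e_3 = (-0.1132, 0.4529, -0.6794, -0.5661)

e_1 = v_1/‖v_1‖ = (-3, -2, 0, -1)/3.7417 = (-0.8018, -0.5345, 0.0000, -0.2673).
r_{12} = e_1·v_2 = 3.7417.
u_2 = v_2 − 3.7417·e_1 = (-1.0000, 1.0000, 0.0000, 1.0000).
‖u_2‖ = 1.7321, so e_2 = (-0.5774, 0.5774, 0.0000, 0.5774).
r_{13} = e_1·v_3 = -1.8708; r_{23} = e_2·v_3 = 4.0415.
u_3 = v_3 + 1.8708·e_1 − 4.0415·e_2 = (-0.1667, 0.6667, -1.0000, -0.8333).
‖u_3‖ = 1.4720, so e_3 = (-0.1132, 0.4529, -0.6794, -0.5661).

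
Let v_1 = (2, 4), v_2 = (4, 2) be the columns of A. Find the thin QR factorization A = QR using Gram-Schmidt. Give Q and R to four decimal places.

v_1 = (2, 4); ‖v_1‖ = 4.4721, so e_1 = (0.4472, 0.8944).
e_1·v_2 = 0.4472·4 + 0.8944·2 = 3.5777.
u_2 = v_2 − 3.5777·e_1 = (2.4000, -1.2000).
‖u_2‖ = 2.6833, so e_2 = (0.8944, -0.4472).

Q = [[0.4472, 0.8944], [0.8944, -0.4472]], R = [[4.4721, 3.5777], [0.0000, 2.6833]]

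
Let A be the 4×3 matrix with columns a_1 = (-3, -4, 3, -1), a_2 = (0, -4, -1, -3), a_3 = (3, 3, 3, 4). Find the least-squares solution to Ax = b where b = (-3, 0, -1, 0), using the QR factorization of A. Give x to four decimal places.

x = (0.2322, -0.8752, -0.7422)

a_1 = (-3, -4, 3, -1); ‖a_1‖ = 5.9161, so e_1 = (-0.5071, -0.6761, 0.5071, -0.1690).
e_1·a_2 = (-0.5071)·0 + (-0.6761)·(-4) + 0.5071·(-1) + (-0.1690)·(-3) = 2.7045.
u_2 = a_2 − 2.7045·e_1 = (1.3714, -2.1714, -2.3714, -2.5429).
‖u_2‖ = 4.3227, so e_2 = (0.3173, -0.5023, -0.5486, -0.5883).
e_1·a_3 = (-0.5071)·3 + (-0.6761)·3 + 0.5071·3 + (-0.1690)·4 = -2.7045; e_2·a_3 = 0.3173·3 + (-0.5023)·3 + (-0.5486)·3 + (-0.5883)·4 = -4.5540.
u_3 = a_3 + 2.7045·e_1 + 4.5540·e_2 = (3.0734, -1.1162, 1.8731, 0.8639).
‖u_3‖ = 3.8661, so e_3 = (0.7950, -0.2887, 0.4845, 0.2235).
Qᵀb = (1.0142, -0.4032, -2.8694).
Back-substitute: x_3 = -2.8694/3.8661 = -0.7422.
x_2 = (-0.4032 + 4.5540·(-0.7422))/4.3227 = -0.8752.
x_1 = (1.0142 − 2.7045·(-0.8752) + 2.7045·(-0.7422))/5.9161 = 0.2322.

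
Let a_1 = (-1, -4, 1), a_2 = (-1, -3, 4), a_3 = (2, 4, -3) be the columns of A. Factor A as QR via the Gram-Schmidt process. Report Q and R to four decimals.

a_1 = (-1, -4, 1); ‖a_1‖ = 4.2426, so e_1 = (-0.2357, -0.9428, 0.2357).
e_1·a_2 = (-0.2357)·(-1) + (-0.9428)·(-3) + 0.2357·4 = 4.0069.
u_2 = a_2 − 4.0069·e_1 = (-0.0556, 0.7778, 3.0556).
‖u_2‖ = 3.1535, so e_2 = (-0.0176, 0.2466, 0.9689).
e_1·a_3 = (-0.2357)·2 + (-0.9428)·4 + 0.2357·(-3) = -4.9497; e_2·a_3 = (-0.0176)·2 + 0.2466·4 + 0.9689·(-3) = -1.9555.
u_3 = a_3 + 4.9497·e_1 + 1.9555·e_2 = (0.7989, -0.1844, 0.0615).
‖u_3‖ = 0.8222, so e_3 = (0.9717, -0.2242, 0.0747).

Q = [[-0.2357, -0.0176, 0.9717], [-0.9428, 0.2466, -0.2242], [0.2357, 0.9689, 0.0747]], R = [[4.2426, 4.0069, -4.9497], [0.0000, 3.1535, -1.9555], [0.0000, 0.0000, 0.8222]]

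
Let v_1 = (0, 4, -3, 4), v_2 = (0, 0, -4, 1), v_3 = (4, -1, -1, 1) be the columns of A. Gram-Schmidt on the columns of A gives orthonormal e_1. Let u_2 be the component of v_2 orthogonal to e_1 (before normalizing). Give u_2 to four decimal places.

u_2 = (0.0000, -1.5610, -2.8293, -0.5610)

v_1 = (0, 4, -3, 4); ‖v_1‖ = 6.4031, so e_1 = (0.0000, 0.6247, -0.4685, 0.6247).
e_1·v_2 = 0.0000·0 + 0.6247·0 + (-0.4685)·(-4) + 0.6247·1 = 2.4988.
u_2 = v_2 − 2.4988·e_1 = (0.0000, -1.5610, -2.8293, -0.5610).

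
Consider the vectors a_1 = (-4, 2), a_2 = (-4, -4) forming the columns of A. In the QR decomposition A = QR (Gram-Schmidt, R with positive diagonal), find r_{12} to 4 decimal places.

r_{12} = 1.7889

a_1 = (-4, 2); ‖a_1‖ = 4.4721, so e_1 = (-0.8944, 0.4472).
r_{12} = e_1·a_2 = 1.7889.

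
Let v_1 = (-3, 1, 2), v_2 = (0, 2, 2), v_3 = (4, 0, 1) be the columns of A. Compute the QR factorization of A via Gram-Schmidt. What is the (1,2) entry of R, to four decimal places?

v_1 = (-3, 1, 2); ‖v_1‖ = 3.7417, so e_1 = (-0.8018, 0.2673, 0.5345).
r_{12} = e_1·v_2 = 1.6036.

r_{12} = 1.6036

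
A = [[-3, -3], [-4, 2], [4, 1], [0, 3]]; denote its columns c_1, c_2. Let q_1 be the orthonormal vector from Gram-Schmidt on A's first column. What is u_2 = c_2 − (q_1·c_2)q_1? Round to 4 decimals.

u_2 = (-2.6341, 2.4878, 0.5122, 3.0000)

c_1 = (-3, -4, 4, 0); ‖c_1‖ = 6.4031, so q_1 = (-0.4685, -0.6247, 0.6247, 0.0000).
q_1·c_2 = (-0.4685)·(-3) + (-0.6247)·2 + 0.6247·1 + 0.0000·3 = 0.7809.
u_2 = c_2 − 0.7809·q_1 = (-2.6341, 2.4878, 0.5122, 3.0000).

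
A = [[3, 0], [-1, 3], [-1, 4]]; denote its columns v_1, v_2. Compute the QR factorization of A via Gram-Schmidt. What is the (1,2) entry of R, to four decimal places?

v_1 = (3, -1, -1); ‖v_1‖ = 3.3166, so q_1 = (0.9045, -0.3015, -0.3015).
r_{12} = q_1·v_2 = -2.1106.

r_{12} = -2.1106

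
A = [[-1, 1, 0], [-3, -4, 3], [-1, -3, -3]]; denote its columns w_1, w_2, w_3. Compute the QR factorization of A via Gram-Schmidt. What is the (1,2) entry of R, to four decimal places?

w_1 = (-1, -3, -1); ‖w_1‖ = 3.3166, so q_1 = (-0.3015, -0.9045, -0.3015).
r_{12} = q_1·w_2 = 4.2212.

r_{12} = 4.2212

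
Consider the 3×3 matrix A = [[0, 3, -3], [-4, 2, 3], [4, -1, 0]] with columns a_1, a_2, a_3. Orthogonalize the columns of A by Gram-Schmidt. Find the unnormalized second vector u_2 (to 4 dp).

q_1 = a_1/‖a_1‖ = (0, -4, 4)/5.6569 = (0.0000, -0.7071, 0.7071).
r_{12} = q_1·a_2 = -2.1213.
u_2 = a_2 + 2.1213·q_1 = (3.0000, 0.5000, 0.5000).

u_2 = (3.0000, 0.5000, 0.5000)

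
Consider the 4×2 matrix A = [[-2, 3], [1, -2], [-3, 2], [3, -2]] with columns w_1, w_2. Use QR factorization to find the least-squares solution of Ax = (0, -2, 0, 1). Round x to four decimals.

x = (0.7349, 0.7952)

w_1 = (-2, 1, -3, 3); ‖w_1‖ = 4.7958, so q_1 = (-0.4170, 0.2085, -0.6255, 0.6255).
q_1·w_2 = (-0.4170)·3 + 0.2085·(-2) + (-0.6255)·2 + 0.6255·(-2) = -4.1703.
u_2 = w_2 + 4.1703·q_1 = (1.2609, -1.1304, -0.6087, 0.6087).
‖u_2‖ = 1.8997, so q_2 = (0.6637, -0.5951, -0.3204, 0.3204).
Qᵀb = (0.2085, 1.5106).
Back-substitute: x_2 = 1.5106/1.8997 = 0.7952.
x_1 = (0.2085 + 4.1703·0.7952)/4.7958 = 0.7349.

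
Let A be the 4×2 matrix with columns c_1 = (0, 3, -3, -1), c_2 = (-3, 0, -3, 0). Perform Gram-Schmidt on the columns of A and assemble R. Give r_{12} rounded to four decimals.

c_1 = (0, 3, -3, -1); ‖c_1‖ = 4.3589, so e_1 = (0.0000, 0.6882, -0.6882, -0.2294).
r_{12} = e_1·c_2 = 2.0647.

r_{12} = 2.0647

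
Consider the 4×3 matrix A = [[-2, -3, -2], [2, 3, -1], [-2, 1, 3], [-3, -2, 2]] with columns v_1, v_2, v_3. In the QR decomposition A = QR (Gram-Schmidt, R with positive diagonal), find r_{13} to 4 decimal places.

e_1 = v_1/‖v_1‖ = (-2, 2, -2, -3)/4.5826 = (-0.4364, 0.4364, -0.4364, -0.6547).
r_{13} = e_1·v_3 = -2.1822.

r_{13} = -2.1822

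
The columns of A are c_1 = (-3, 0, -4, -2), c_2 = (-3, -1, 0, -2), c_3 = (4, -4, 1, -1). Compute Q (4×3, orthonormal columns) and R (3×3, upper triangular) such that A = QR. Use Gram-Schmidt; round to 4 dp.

q_1 = c_1/‖c_1‖ = (-3, 0, -4, -2)/5.3852 = (-0.5571, 0.0000, -0.7428, -0.3714).
r_{12} = q_1·c_2 = 2.4140.
u_2 = c_2 − 2.4140·q_1 = (-1.6552, -1.0000, 1.7931, -1.1034).
‖u_2‖ = 2.8587, so q_2 = (-0.5790, -0.3498, 0.6272, -0.3860).
r_{13} = q_1·c_3 = -2.5997; r_{23} = q_2·c_3 = 0.0965.
u_3 = c_3 + 2.5997·q_1 − 0.0965·q_2 = (2.6076, -3.9662, -0.9916, -1.9283).
‖u_3‖ = 5.2184, so q_3 = (0.4997, -0.7600, -0.1900, -0.3695).

Q = [[-0.5571, -0.5790, 0.4997], [0.0000, -0.3498, -0.7600], [-0.7428, 0.6272, -0.1900], [-0.3714, -0.3860, -0.3695]], R = [[5.3852, 2.4140, -2.5997], [0.0000, 2.8587, 0.0965], [0.0000, 0.0000, 5.2184]]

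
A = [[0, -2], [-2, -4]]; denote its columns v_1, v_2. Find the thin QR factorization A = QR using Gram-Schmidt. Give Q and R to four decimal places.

Q = [[0.0000, -1.0000], [-1.0000, 0.0000]], R = [[2.0000, 4.0000], [0.0000, 2.0000]]

q_1 = v_1/‖v_1‖ = (0, -2)/2.0000 = (0.0000, -1.0000).
r_{12} = q_1·v_2 = 4.0000.
u_2 = v_2 − 4.0000·q_1 = (-2.0000, 0.0000).
‖u_2‖ = 2.0000, so q_2 = (-1.0000, 0.0000).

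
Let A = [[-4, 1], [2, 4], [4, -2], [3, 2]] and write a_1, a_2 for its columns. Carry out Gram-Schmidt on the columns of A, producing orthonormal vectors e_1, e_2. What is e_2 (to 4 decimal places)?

e_2 = (0.2360, 0.7836, -0.4363, 0.3740)

a_1 = (-4, 2, 4, 3); ‖a_1‖ = 6.7082, so e_1 = (-0.5963, 0.2981, 0.5963, 0.4472).
e_1·a_2 = (-0.5963)·1 + 0.2981·4 + 0.5963·(-2) + 0.4472·2 = 0.2981.
u_2 = a_2 − 0.2981·e_1 = (1.1778, 3.9111, -2.1778, 1.8667).
‖u_2‖ = 4.9911, so e_2 = (0.2360, 0.7836, -0.4363, 0.3740).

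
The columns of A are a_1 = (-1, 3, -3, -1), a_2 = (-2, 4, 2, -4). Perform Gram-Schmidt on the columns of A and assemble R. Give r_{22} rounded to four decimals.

q_1 = a_1/‖a_1‖ = (-1, 3, -3, -1)/4.4721 = (-0.2236, 0.6708, -0.6708, -0.2236).
r_{12} = q_1·a_2 = 2.6833.
u_2 = a_2 − 2.6833·q_1 = (-1.4000, 2.2000, 3.8000, -3.4000).
r_{22} = ‖u_2‖ = 5.7271.

r_{22} = 5.7271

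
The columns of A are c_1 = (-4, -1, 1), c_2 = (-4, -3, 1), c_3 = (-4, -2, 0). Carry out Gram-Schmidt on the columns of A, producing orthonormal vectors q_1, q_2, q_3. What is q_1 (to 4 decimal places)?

q_1 = (-0.9428, -0.2357, 0.2357)

c_1 = (-4, -1, 1); ‖c_1‖ = 4.2426, so q_1 = (-0.9428, -0.2357, 0.2357).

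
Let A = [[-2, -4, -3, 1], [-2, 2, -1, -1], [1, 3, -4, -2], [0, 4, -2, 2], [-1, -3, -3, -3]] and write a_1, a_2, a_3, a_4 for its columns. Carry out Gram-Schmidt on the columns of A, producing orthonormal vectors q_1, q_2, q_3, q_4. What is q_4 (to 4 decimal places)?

q_4 = (0.5314, -0.4013, -0.2123, 0.5369, -0.4725)

q_1 = a_1/‖a_1‖ = (-2, -2, 1, 0, -1)/3.1623 = (-0.6325, -0.6325, 0.3162, 0.0000, -0.3162).
r_{12} = q_1·a_2 = 3.1623.
u_2 = a_2 − 3.1623·q_1 = (-2.0000, 4.0000, 2.0000, 4.0000, -2.0000).
‖u_2‖ = 6.6332, so q_2 = (-0.3015, 0.6030, 0.3015, 0.6030, -0.3015).
r_{13} = q_1·a_3 = 2.2136; r_{23} = q_2·a_3 = -1.2060.
u_3 = a_3 − 2.2136·q_1 + 1.2060·q_2 = (-1.9636, 1.1273, -4.3364, -1.2727, -2.6636).
‖u_3‖ = 5.7136, so q_3 = (-0.3437, 0.1973, -0.7590, -0.2228, -0.4662).
r_{14} = q_1·a_4 = 0.3162; r_{24} = q_2·a_4 = 0.6030; r_{34} = q_3·a_4 = 1.9300.
u_4 = a_4 − 0.3162·q_1 − 0.6030·q_2 − 1.9300·q_3 = (2.0451, -1.5444, -0.8170, 2.0663, -1.8184).
‖u_4‖ = 3.8486, so q_4 = (0.5314, -0.4013, -0.2123, 0.5369, -0.4725).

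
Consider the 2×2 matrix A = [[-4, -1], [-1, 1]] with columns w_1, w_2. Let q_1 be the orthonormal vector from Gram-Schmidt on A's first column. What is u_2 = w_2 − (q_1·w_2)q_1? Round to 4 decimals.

w_1 = (-4, -1); ‖w_1‖ = 4.1231, so q_1 = (-0.9701, -0.2425).
q_1·w_2 = (-0.9701)·(-1) + (-0.2425)·1 = 0.7276.
u_2 = w_2 − 0.7276·q_1 = (-0.2941, 1.1765).

u_2 = (-0.2941, 1.1765)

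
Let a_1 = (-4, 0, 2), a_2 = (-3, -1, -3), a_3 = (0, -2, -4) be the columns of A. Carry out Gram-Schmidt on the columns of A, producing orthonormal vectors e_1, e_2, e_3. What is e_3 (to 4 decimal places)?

e_3 = (0.1078, -0.9705, 0.2157)

a_1 = (-4, 0, 2); ‖a_1‖ = 4.4721, so e_1 = (-0.8944, 0.0000, 0.4472).
e_1·a_2 = (-0.8944)·(-3) + 0.0000·(-1) + 0.4472·(-3) = 1.3416.
u_2 = a_2 − 1.3416·e_1 = (-1.8000, -1.0000, -3.6000).
‖u_2‖ = 4.1473, so e_2 = (-0.4340, -0.2411, -0.8680).
e_1·a_3 = (-0.8944)·0 + 0.0000·(-2) + 0.4472·(-4) = -1.7889; e_2·a_3 = (-0.4340)·0 + (-0.2411)·(-2) + (-0.8680)·(-4) = 3.9544.
u_3 = a_3 + 1.7889·e_1 − 3.9544·e_2 = (0.1163, -1.0465, 0.2326).
‖u_3‖ = 1.0783, so e_3 = (0.1078, -0.9705, 0.2157).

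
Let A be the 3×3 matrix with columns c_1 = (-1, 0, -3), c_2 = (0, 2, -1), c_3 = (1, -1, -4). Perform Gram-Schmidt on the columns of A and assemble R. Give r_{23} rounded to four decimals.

c_1 = (-1, 0, -3); ‖c_1‖ = 3.1623, so e_1 = (-0.3162, 0.0000, -0.9487).
e_1·c_2 = (-0.3162)·0 + 0.0000·2 + (-0.9487)·(-1) = 0.9487.
u_2 = c_2 − 0.9487·e_1 = (0.3000, 2.0000, -0.1000).
‖u_2‖ = 2.0248, so e_2 = (0.1482, 0.9877, -0.0494).
r_{23} = e_2·c_3 = -0.6420.

r_{23} = -0.6420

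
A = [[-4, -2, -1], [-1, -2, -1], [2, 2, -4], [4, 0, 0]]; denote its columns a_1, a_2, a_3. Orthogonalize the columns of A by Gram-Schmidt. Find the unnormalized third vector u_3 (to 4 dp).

u_3 = (-1.5323, -1.7742, -3.3065, -0.3226)

a_1 = (-4, -1, 2, 4); ‖a_1‖ = 6.0828, so e_1 = (-0.6576, -0.1644, 0.3288, 0.6576).
e_1·a_2 = (-0.6576)·(-2) + (-0.1644)·(-2) + 0.3288·2 + 0.6576·0 = 2.3016.
u_2 = a_2 − 2.3016·e_1 = (-0.4865, -1.6216, 1.2432, -1.5135).
‖u_2‖ = 2.5890, so e_2 = (-0.1879, -0.6264, 0.4802, -0.5846).
e_1·a_3 = (-0.6576)·(-1) + (-0.1644)·(-1) + 0.3288·(-4) + 0.6576·0 = -0.4932; e_2·a_3 = (-0.1879)·(-1) + (-0.6264)·(-1) + 0.4802·(-4) + (-0.5846)·0 = -1.1066.
u_3 = a_3 + 0.4932·e_1 + 1.1066·e_2 = (-1.5323, -1.7742, -3.3065, -0.3226).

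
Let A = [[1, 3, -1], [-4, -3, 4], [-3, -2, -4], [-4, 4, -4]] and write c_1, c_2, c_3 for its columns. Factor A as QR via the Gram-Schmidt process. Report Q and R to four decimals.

Q = [[0.1543, 0.4711, 0.1109], [-0.6172, -0.4127, 0.6188], [-0.4629, -0.2686, -0.7776], [-0.6172, 0.7319, -0.0079]], R = [[6.4807, 0.7715, 1.6973], [0.0000, 6.1159, -3.9748], [0.0000, 0.0000, 5.5064]]

c_1 = (1, -4, -3, -4); ‖c_1‖ = 6.4807, so q_1 = (0.1543, -0.6172, -0.4629, -0.6172).
q_1·c_2 = 0.1543·3 + (-0.6172)·(-3) + (-0.4629)·(-2) + (-0.6172)·4 = 0.7715.
u_2 = c_2 − 0.7715·q_1 = (2.8810, -2.5238, -1.6429, 4.4762).
‖u_2‖ = 6.1159, so q_2 = (0.4711, -0.4127, -0.2686, 0.7319).
q_1·c_3 = 0.1543·(-1) + (-0.6172)·4 + (-0.4629)·(-4) + (-0.6172)·(-4) = 1.6973; q_2·c_3 = 0.4711·(-1) + (-0.4127)·4 + (-0.2686)·(-4) + 0.7319·(-4) = -3.9748.
u_3 = c_3 − 1.6973·q_1 + 3.9748·q_2 = (0.6104, 3.4074, -4.2820, -0.0433).
‖u_3‖ = 5.5064, so q_3 = (0.1109, 0.6188, -0.7776, -0.0079).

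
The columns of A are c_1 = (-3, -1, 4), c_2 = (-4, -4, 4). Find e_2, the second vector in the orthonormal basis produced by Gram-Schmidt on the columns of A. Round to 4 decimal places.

c_1 = (-3, -1, 4); ‖c_1‖ = 5.0990, so e_1 = (-0.5883, -0.1961, 0.7845).
e_1·c_2 = (-0.5883)·(-4) + (-0.1961)·(-4) + 0.7845·4 = 6.2757.
u_2 = c_2 − 6.2757·e_1 = (-0.3077, -2.7692, -0.9231).
‖u_2‖ = 2.9352, so e_2 = (-0.1048, -0.9435, -0.3145).

e_2 = (-0.1048, -0.9435, -0.3145)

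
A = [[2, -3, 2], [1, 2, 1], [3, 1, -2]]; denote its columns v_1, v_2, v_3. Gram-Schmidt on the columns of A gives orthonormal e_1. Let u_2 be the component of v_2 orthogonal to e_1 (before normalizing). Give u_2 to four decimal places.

e_1 = v_1/‖v_1‖ = (2, 1, 3)/3.7417 = (0.5345, 0.2673, 0.8018).
r_{12} = e_1·v_2 = -0.2673.
u_2 = v_2 + 0.2673·e_1 = (-2.8571, 2.0714, 1.2143).

u_2 = (-2.8571, 2.0714, 1.2143)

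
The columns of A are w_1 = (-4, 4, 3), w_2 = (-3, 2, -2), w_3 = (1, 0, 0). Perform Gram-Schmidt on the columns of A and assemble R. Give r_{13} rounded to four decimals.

q_1 = w_1/‖w_1‖ = (-4, 4, 3)/6.4031 = (-0.6247, 0.6247, 0.4685).
r_{13} = q_1·w_3 = -0.6247.

r_{13} = -0.6247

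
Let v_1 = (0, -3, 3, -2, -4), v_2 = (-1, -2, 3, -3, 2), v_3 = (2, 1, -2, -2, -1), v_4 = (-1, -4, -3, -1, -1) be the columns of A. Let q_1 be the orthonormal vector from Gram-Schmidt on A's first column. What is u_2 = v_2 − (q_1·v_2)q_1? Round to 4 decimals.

q_1 = v_1/‖v_1‖ = (0, -3, 3, -2, -4)/6.1644 = (0.0000, -0.4867, 0.4867, -0.3244, -0.6489).
r_{12} = q_1·v_2 = 2.1089.
u_2 = v_2 − 2.1089·q_1 = (-1.0000, -0.9737, 1.9737, -2.3158, 3.3684).

u_2 = (-1.0000, -0.9737, 1.9737, -2.3158, 3.3684)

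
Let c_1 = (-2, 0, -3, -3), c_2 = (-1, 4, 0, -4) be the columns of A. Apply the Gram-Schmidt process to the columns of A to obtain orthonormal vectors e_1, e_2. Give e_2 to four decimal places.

e_2 = (0.0556, 0.8150, 0.3890, -0.4260)

c_1 = (-2, 0, -3, -3); ‖c_1‖ = 4.6904, so e_1 = (-0.4264, 0.0000, -0.6396, -0.6396).
e_1·c_2 = (-0.4264)·(-1) + 0.0000·4 + (-0.6396)·0 + (-0.6396)·(-4) = 2.9848.
u_2 = c_2 − 2.9848·e_1 = (0.2727, 4.0000, 1.9091, -2.0909).
‖u_2‖ = 4.9082, so e_2 = (0.0556, 0.8150, 0.3890, -0.4260).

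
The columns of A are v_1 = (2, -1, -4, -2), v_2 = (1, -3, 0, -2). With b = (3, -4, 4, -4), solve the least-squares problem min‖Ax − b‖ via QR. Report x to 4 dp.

v_1 = (2, -1, -4, -2); ‖v_1‖ = 5.0000, so q_1 = (0.4000, -0.2000, -0.8000, -0.4000).
q_1·v_2 = 0.4000·1 + (-0.2000)·(-3) + (-0.8000)·0 + (-0.4000)·(-2) = 1.8000.
u_2 = v_2 − 1.8000·q_1 = (0.2800, -2.6400, 1.4400, -1.2800).
‖u_2‖ = 3.2802, so q_2 = (0.0854, -0.8048, 0.4390, -0.3902).
Qᵀb = (0.4000, 6.7922).
Back-substitute: x_2 = 6.7922/3.2802 = 2.0706.
x_1 = (0.4000 − 1.8000·2.0706)/5.0000 = -0.6654.

x = (-0.6654, 2.0706)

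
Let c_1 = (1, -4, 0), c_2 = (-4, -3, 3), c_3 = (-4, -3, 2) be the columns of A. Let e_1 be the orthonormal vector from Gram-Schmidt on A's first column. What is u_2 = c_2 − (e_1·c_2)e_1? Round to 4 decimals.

u_2 = (-4.4706, -1.1176, 3.0000)

e_1 = c_1/‖c_1‖ = (1, -4, 0)/4.1231 = (0.2425, -0.9701, 0.0000).
r_{12} = e_1·c_2 = 1.9403.
u_2 = c_2 − 1.9403·e_1 = (-4.4706, -1.1176, 3.0000).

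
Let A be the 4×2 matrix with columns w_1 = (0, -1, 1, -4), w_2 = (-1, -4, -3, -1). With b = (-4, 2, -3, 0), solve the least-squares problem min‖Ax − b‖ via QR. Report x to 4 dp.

w_1 = (0, -1, 1, -4); ‖w_1‖ = 4.2426, so e_1 = (0.0000, -0.2357, 0.2357, -0.9428).
e_1·w_2 = 0.0000·(-1) + (-0.2357)·(-4) + 0.2357·(-3) + (-0.9428)·(-1) = 1.1785.
u_2 = w_2 − 1.1785·e_1 = (-1.0000, -3.7222, -3.2778, 0.1111).
‖u_2‖ = 5.0607, so e_2 = (-0.1976, -0.7355, -0.6477, 0.0220).
Qᵀb = (-1.1785, 1.2624).
Back-substitute: x_2 = 1.2624/5.0607 = 0.2495.
x_1 = (-1.1785 − 1.1785·0.2495)/4.2426 = -0.3471.

x = (-0.3471, 0.2495)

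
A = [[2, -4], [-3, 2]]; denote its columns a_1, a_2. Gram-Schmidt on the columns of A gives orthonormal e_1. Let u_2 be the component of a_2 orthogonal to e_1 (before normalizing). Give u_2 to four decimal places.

u_2 = (-1.8462, -1.2308)

a_1 = (2, -3); ‖a_1‖ = 3.6056, so e_1 = (0.5547, -0.8321).
e_1·a_2 = 0.5547·(-4) + (-0.8321)·2 = -3.8829.
u_2 = a_2 + 3.8829·e_1 = (-1.8462, -1.2308).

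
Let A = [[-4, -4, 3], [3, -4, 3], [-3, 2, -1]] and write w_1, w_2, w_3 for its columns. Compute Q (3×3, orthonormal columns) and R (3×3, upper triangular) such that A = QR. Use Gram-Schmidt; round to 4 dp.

Q = [[-0.6860, -0.7070, -0.1718], [0.5145, -0.6383, 0.5726], [-0.5145, 0.3044, 0.8016]], R = [[5.8310, -0.3430, 0.0000], [0.0000, 5.9902, -4.3404], [0.0000, 0.0000, 0.4008]]

w_1 = (-4, 3, -3); ‖w_1‖ = 5.8310, so e_1 = (-0.6860, 0.5145, -0.5145).
e_1·w_2 = (-0.6860)·(-4) + 0.5145·(-4) + (-0.5145)·2 = -0.3430.
u_2 = w_2 + 0.3430·e_1 = (-4.2353, -3.8235, 1.8235).
‖u_2‖ = 5.9902, so e_2 = (-0.7070, -0.6383, 0.3044).
e_1·w_3 = (-0.6860)·3 + 0.5145·3 + (-0.5145)·(-1) = 0.0000; e_2·w_3 = (-0.7070)·3 + (-0.6383)·3 + 0.3044·(-1) = -4.3404.
u_3 = w_3 + 0.0000·e_1 + 4.3404·e_2 = (-0.0689, 0.2295, 0.3213).
‖u_3‖ = 0.4008, so e_3 = (-0.1718, 0.5726, 0.8016).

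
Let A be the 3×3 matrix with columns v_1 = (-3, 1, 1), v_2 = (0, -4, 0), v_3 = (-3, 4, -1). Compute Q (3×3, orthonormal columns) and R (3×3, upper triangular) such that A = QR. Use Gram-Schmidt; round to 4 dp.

Q = [[-0.9045, -0.2860, -0.3162], [0.3015, -0.9535, 0.0000], [0.3015, 0.0953, -0.9487]], R = [[3.3166, -1.2060, 3.6181], [0.0000, 3.8139, -3.0511], [0.0000, 0.0000, 1.8974]]

q_1 = v_1/‖v_1‖ = (-3, 1, 1)/3.3166 = (-0.9045, 0.3015, 0.3015).
r_{12} = q_1·v_2 = -1.2060.
u_2 = v_2 + 1.2060·q_1 = (-1.0909, -3.6364, 0.3636).
‖u_2‖ = 3.8139, so q_2 = (-0.2860, -0.9535, 0.0953).
r_{13} = q_1·v_3 = 3.6181; r_{23} = q_2·v_3 = -3.0511.
u_3 = v_3 − 3.6181·q_1 + 3.0511·q_2 = (-0.6000, 0.0000, -1.8000).
‖u_3‖ = 1.8974, so q_3 = (-0.3162, 0.0000, -0.9487).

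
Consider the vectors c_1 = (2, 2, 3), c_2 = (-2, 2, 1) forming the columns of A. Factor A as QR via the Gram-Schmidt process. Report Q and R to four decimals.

Q = [[0.4851, -0.8085], [0.4851, 0.5659], [0.7276, 0.1617]], R = [[4.1231, 0.7276], [0.0000, 2.9104]]

c_1 = (2, 2, 3); ‖c_1‖ = 4.1231, so e_1 = (0.4851, 0.4851, 0.7276).
e_1·c_2 = 0.4851·(-2) + 0.4851·2 + 0.7276·1 = 0.7276.
u_2 = c_2 − 0.7276·e_1 = (-2.3529, 1.6471, 0.4706).
‖u_2‖ = 2.9104, so e_2 = (-0.8085, 0.5659, 0.1617).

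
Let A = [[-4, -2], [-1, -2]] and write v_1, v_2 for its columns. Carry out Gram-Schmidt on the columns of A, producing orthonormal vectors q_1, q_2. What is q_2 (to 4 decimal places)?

q_2 = (0.2425, -0.9701)

q_1 = v_1/‖v_1‖ = (-4, -1)/4.1231 = (-0.9701, -0.2425).
r_{12} = q_1·v_2 = 2.4254.
u_2 = v_2 − 2.4254·q_1 = (0.3529, -1.4118).
‖u_2‖ = 1.4552, so q_2 = (0.2425, -0.9701).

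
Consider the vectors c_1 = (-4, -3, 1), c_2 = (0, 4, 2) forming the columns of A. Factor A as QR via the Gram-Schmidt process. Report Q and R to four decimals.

Q = [[-0.7845, -0.3828], [-0.5883, 0.7081], [0.1961, 0.5933]], R = [[5.0990, -1.9612], [0.0000, 4.0192]]

q_1 = c_1/‖c_1‖ = (-4, -3, 1)/5.0990 = (-0.7845, -0.5883, 0.1961).
r_{12} = q_1·c_2 = -1.9612.
u_2 = c_2 + 1.9612·q_1 = (-1.5385, 2.8462, 2.3846).
‖u_2‖ = 4.0192, so q_2 = (-0.3828, 0.7081, 0.5933).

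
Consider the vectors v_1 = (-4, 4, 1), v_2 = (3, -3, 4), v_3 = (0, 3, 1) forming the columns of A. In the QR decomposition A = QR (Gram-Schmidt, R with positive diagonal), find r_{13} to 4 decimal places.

r_{13} = 2.2630

q_1 = v_1/‖v_1‖ = (-4, 4, 1)/5.7446 = (-0.6963, 0.6963, 0.1741).
r_{13} = q_1·v_3 = 2.2630.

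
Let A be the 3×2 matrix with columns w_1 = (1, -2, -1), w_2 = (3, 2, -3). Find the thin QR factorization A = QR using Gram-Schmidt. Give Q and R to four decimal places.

Q = [[0.4082, 0.5774], [-0.8165, 0.5774], [-0.4082, -0.5774]], R = [[2.4495, 0.8165], [0.0000, 4.6188]]

q_1 = w_1/‖w_1‖ = (1, -2, -1)/2.4495 = (0.4082, -0.8165, -0.4082).
r_{12} = q_1·w_2 = 0.8165.
u_2 = w_2 − 0.8165·q_1 = (2.6667, 2.6667, -2.6667).
‖u_2‖ = 4.6188, so q_2 = (0.5774, 0.5774, -0.5774).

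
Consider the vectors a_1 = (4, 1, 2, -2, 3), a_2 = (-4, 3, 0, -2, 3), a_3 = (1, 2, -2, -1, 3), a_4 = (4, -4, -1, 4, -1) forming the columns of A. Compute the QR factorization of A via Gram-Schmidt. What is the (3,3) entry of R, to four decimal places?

q_1 = a_1/‖a_1‖ = (4, 1, 2, -2, 3)/5.8310 = (0.6860, 0.1715, 0.3430, -0.3430, 0.5145).
r_{12} = q_1·a_2 = 0.0000.
u_2 = a_2 + 0.0000·q_1 = (-4.0000, 3.0000, 0.0000, -2.0000, 3.0000).
‖u_2‖ = 6.1644, so q_2 = (-0.6489, 0.4867, 0.0000, -0.3244, 0.4867).
r_{13} = q_1·a_3 = 2.2295; r_{23} = q_2·a_3 = 2.1089.
u_3 = a_3 − 2.2295·q_1 − 2.1089·q_2 = (0.8390, 0.5913, -2.7647, 0.4489, 0.8266).
r_{33} = ‖u_3‖ = 3.0955.

r_{33} = 3.0955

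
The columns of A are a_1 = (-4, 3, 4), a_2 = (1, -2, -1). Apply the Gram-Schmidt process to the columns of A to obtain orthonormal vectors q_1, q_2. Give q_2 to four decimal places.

q_1 = a_1/‖a_1‖ = (-4, 3, 4)/6.4031 = (-0.6247, 0.4685, 0.6247).
r_{12} = q_1·a_2 = -2.1864.
u_2 = a_2 + 2.1864·q_1 = (-0.3659, -0.9756, 0.3659).
‖u_2‖ = 1.1043, so q_2 = (-0.3313, -0.8835, 0.3313).

q_2 = (-0.3313, -0.8835, 0.3313)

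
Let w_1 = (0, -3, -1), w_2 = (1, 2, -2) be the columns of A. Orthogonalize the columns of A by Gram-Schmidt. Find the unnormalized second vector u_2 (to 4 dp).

w_1 = (0, -3, -1); ‖w_1‖ = 3.1623, so e_1 = (0.0000, -0.9487, -0.3162).
e_1·w_2 = 0.0000·1 + (-0.9487)·2 + (-0.3162)·(-2) = -1.2649.
u_2 = w_2 + 1.2649·e_1 = (1.0000, 0.8000, -2.4000).

u_2 = (1.0000, 0.8000, -2.4000)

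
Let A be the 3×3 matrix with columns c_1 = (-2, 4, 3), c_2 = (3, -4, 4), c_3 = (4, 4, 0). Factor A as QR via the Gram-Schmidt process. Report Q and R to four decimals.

q_1 = c_1/‖c_1‖ = (-2, 4, 3)/5.3852 = (-0.3714, 0.7428, 0.5571).
r_{12} = q_1·c_2 = -1.8570.
u_2 = c_2 + 1.8570·q_1 = (2.3103, -2.6207, 5.0345).
‖u_2‖ = 6.1279, so q_2 = (0.3770, -0.4277, 0.8216).
r_{13} = q_1·c_3 = 1.4856; r_{23} = q_2·c_3 = -0.2026.
u_3 = c_3 − 1.4856·q_1 + 0.2026·q_2 = (4.6281, 2.8099, -0.6612).
‖u_3‖ = 5.4545, so q_3 = (0.8485, 0.5152, -0.1212).

Q = [[-0.3714, 0.3770, 0.8485], [0.7428, -0.4277, 0.5152], [0.5571, 0.8216, -0.1212]], R = [[5.3852, -1.8570, 1.4856], [0.0000, 6.1279, -0.2026], [0.0000, 0.0000, 5.4545]]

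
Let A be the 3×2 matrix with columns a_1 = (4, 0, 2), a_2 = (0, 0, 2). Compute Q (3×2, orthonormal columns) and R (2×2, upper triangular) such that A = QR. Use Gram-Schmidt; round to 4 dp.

Q = [[0.8944, -0.4472], [0.0000, 0.0000], [0.4472, 0.8944]], R = [[4.4721, 0.8944], [0.0000, 1.7889]]

e_1 = a_1/‖a_1‖ = (4, 0, 2)/4.4721 = (0.8944, 0.0000, 0.4472).
r_{12} = e_1·a_2 = 0.8944.
u_2 = a_2 − 0.8944·e_1 = (-0.8000, 0.0000, 1.6000).
‖u_2‖ = 1.7889, so e_2 = (-0.4472, 0.0000, 0.8944).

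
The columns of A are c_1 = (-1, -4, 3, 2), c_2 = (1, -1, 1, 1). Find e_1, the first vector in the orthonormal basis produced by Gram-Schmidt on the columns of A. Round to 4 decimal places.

c_1 = (-1, -4, 3, 2); ‖c_1‖ = 5.4772, so e_1 = (-0.1826, -0.7303, 0.5477, 0.3651).

e_1 = (-0.1826, -0.7303, 0.5477, 0.3651)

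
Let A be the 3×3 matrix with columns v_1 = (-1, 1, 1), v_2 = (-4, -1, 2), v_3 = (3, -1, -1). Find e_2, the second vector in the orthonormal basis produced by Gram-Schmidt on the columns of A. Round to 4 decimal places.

e_2 = (-0.6556, -0.7493, 0.0937)

v_1 = (-1, 1, 1); ‖v_1‖ = 1.7321, so e_1 = (-0.5774, 0.5774, 0.5774).
e_1·v_2 = (-0.5774)·(-4) + 0.5774·(-1) + 0.5774·2 = 2.8868.
u_2 = v_2 − 2.8868·e_1 = (-2.3333, -2.6667, 0.3333).
‖u_2‖ = 3.5590, so e_2 = (-0.6556, -0.7493, 0.0937).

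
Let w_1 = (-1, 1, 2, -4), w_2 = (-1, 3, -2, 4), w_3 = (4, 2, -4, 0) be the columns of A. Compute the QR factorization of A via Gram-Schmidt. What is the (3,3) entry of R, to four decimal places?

w_1 = (-1, 1, 2, -4); ‖w_1‖ = 4.6904, so q_1 = (-0.2132, 0.2132, 0.4264, -0.8528).
q_1·w_2 = (-0.2132)·(-1) + 0.2132·3 + 0.4264·(-2) + (-0.8528)·4 = -3.4112.
u_2 = w_2 + 3.4112·q_1 = (-1.7273, 3.7273, -0.5455, 1.0909).
‖u_2‖ = 4.2853, so q_2 = (-0.4031, 0.8698, -0.1273, 0.2546).
q_1·w_3 = (-0.2132)·4 + 0.2132·2 + 0.4264·(-4) + (-0.8528)·0 = -2.1320; q_2·w_3 = (-0.4031)·4 + 0.8698·2 + (-0.1273)·(-4) + 0.2546·0 = 0.6364.
u_3 = w_3 + 2.1320·q_1 − 0.6364·q_2 = (3.8020, 1.9010, -3.0099, -1.9802).
r_{33} = ‖u_3‖ = 5.5722.

r_{33} = 5.5722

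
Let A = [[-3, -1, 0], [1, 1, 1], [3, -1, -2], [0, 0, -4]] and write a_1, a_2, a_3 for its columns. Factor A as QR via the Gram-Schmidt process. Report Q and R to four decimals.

Q = [[-0.6882, -0.4905, 0.0356], [0.2294, 0.5518, 0.0535], [0.6882, -0.6745, 0.0178], [0.0000, 0.0000, -0.9978]], R = [[4.3589, 0.2294, -1.1471], [0.0000, 1.7168, 1.9007], [0.0000, 0.0000, 4.0089]]

a_1 = (-3, 1, 3, 0); ‖a_1‖ = 4.3589, so e_1 = (-0.6882, 0.2294, 0.6882, 0.0000).
e_1·a_2 = (-0.6882)·(-1) + 0.2294·1 + 0.6882·(-1) + 0.0000·0 = 0.2294.
u_2 = a_2 − 0.2294·e_1 = (-0.8421, 0.9474, -1.1579, 0.0000).
‖u_2‖ = 1.7168, so e_2 = (-0.4905, 0.5518, -0.6745, 0.0000).
e_1·a_3 = (-0.6882)·0 + 0.2294·1 + 0.6882·(-2) + 0.0000·(-4) = -1.1471; e_2·a_3 = (-0.4905)·0 + 0.5518·1 + (-0.6745)·(-2) + 0.0000·(-4) = 1.9007.
u_3 = a_3 + 1.1471·e_1 − 1.9007·e_2 = (0.1429, 0.2143, 0.0714, -4.0000).
‖u_3‖ = 4.0089, so e_3 = (0.0356, 0.0535, 0.0178, -0.9978).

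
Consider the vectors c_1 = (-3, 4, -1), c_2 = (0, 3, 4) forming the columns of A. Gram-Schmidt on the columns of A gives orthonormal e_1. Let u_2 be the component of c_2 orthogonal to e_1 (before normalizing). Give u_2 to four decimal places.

e_1 = c_1/‖c_1‖ = (-3, 4, -1)/5.0990 = (-0.5883, 0.7845, -0.1961).
r_{12} = e_1·c_2 = 1.5689.
u_2 = c_2 − 1.5689·e_1 = (0.9231, 1.7692, 4.3077).

u_2 = (0.9231, 1.7692, 4.3077)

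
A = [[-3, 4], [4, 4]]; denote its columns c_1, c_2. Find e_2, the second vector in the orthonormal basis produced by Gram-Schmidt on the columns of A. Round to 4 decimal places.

c_1 = (-3, 4); ‖c_1‖ = 5.0000, so e_1 = (-0.6000, 0.8000).
e_1·c_2 = (-0.6000)·4 + 0.8000·4 = 0.8000.
u_2 = c_2 − 0.8000·e_1 = (4.4800, 3.3600).
‖u_2‖ = 5.6000, so e_2 = (0.8000, 0.6000).

e_2 = (0.8000, 0.6000)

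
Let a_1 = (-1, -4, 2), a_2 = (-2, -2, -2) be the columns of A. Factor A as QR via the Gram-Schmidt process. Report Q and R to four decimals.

Q = [[-0.2182, -0.5345], [-0.8729, -0.2673], [0.4364, -0.8018]], R = [[4.5826, 1.3093], [0.0000, 3.2071]]

a_1 = (-1, -4, 2); ‖a_1‖ = 4.5826, so e_1 = (-0.2182, -0.8729, 0.4364).
e_1·a_2 = (-0.2182)·(-2) + (-0.8729)·(-2) + 0.4364·(-2) = 1.3093.
u_2 = a_2 − 1.3093·e_1 = (-1.7143, -0.8571, -2.5714).
‖u_2‖ = 3.2071, so e_2 = (-0.5345, -0.2673, -0.8018).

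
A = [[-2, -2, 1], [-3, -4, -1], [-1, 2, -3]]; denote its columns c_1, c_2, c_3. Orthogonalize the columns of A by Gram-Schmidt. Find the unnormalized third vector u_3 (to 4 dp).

u_3 = (1.5714, -0.9429, -0.3143)

c_1 = (-2, -3, -1); ‖c_1‖ = 3.7417, so q_1 = (-0.5345, -0.8018, -0.2673).
q_1·c_2 = (-0.5345)·(-2) + (-0.8018)·(-4) + (-0.2673)·2 = 3.7417.
u_2 = c_2 − 3.7417·q_1 = (0.0000, -1.0000, 3.0000).
‖u_2‖ = 3.1623, so q_2 = (0.0000, -0.3162, 0.9487).
q_1·c_3 = (-0.5345)·1 + (-0.8018)·(-1) + (-0.2673)·(-3) = 1.0690; q_2·c_3 = 0.0000·1 + (-0.3162)·(-1) + 0.9487·(-3) = -2.5298.
u_3 = c_3 − 1.0690·q_1 + 2.5298·q_2 = (1.5714, -0.9429, -0.3143).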